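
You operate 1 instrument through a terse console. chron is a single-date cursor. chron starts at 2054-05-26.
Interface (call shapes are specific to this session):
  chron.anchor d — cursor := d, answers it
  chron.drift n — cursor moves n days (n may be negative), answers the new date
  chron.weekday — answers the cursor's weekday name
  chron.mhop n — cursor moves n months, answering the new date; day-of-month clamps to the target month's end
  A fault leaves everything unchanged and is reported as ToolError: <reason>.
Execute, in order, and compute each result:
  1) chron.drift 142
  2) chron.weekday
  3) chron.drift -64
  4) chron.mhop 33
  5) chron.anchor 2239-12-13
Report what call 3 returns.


I use chron.drift using n=142, and observe 2054-10-15.
Then chron.weekday(), and see Thursday.
Using chron.drift using n=-64, → 2054-08-12.
I use chron.mhop using n=33: 2057-05-12.
I try chron.anchor using d=2239-12-13, → 2239-12-13.

Answer: 2054-08-12


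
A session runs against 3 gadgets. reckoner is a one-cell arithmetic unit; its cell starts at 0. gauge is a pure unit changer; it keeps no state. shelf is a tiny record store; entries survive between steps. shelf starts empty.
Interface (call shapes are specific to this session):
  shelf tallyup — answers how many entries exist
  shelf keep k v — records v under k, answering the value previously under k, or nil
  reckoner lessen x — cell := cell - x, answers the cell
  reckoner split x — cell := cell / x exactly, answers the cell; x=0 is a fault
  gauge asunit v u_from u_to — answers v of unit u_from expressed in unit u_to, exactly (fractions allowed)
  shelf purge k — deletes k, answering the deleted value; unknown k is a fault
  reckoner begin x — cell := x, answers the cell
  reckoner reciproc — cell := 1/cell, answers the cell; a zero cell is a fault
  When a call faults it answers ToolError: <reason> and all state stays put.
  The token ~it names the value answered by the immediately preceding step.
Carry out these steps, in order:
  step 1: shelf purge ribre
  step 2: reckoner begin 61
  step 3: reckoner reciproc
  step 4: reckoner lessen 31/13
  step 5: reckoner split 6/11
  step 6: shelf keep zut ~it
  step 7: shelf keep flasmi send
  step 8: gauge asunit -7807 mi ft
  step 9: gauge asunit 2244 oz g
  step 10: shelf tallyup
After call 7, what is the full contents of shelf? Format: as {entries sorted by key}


Answer: {flasmi=send, zut=-3443/793}

Derivation:
Do: shelf purge[k→ribre]
See: ToolError: no such key ribre
Do: reckoner begin[x→61]
See: 61
Do: reckoner reciproc[]
See: 1/61
Do: reckoner lessen[x→31/13]
See: -1878/793
Do: reckoner split[x→6/11]
See: -3443/793
Do: shelf keep[k→zut; v→~it]
See: nil
Do: shelf keep[k→flasmi; v→send]
See: nil
Do: gauge asunit[v→-7807; u_from→mi; u_to→ft]
See: -41220960
Do: gauge asunit[v→2244; u_from→oz; u_to→g]
See: 25446531957/400000
Do: shelf tallyup[]
See: 2


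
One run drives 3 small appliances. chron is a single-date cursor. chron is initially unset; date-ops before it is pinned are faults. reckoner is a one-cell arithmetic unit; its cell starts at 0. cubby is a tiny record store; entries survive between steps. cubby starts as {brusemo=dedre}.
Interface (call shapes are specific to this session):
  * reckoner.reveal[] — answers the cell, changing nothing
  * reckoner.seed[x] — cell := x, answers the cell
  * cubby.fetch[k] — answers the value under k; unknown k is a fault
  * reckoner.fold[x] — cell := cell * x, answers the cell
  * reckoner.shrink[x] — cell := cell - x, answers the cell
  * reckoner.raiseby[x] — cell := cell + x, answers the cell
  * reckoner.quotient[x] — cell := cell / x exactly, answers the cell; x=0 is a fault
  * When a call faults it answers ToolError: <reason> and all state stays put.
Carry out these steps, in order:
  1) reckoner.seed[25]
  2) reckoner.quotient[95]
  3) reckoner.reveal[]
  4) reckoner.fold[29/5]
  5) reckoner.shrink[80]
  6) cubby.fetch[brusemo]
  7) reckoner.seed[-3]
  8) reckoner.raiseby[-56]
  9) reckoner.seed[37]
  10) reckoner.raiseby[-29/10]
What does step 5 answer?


Answer: -1491/19

Derivation:
% 1. seed(x: 25) => 25
% 2. quotient(x: 95) => 5/19
% 3. reveal() => 5/19
% 4. fold(x: 29/5) => 29/19
% 5. shrink(x: 80) => -1491/19
% 6. fetch(k: brusemo) => dedre
% 7. seed(x: -3) => -3
% 8. raiseby(x: -56) => -59
% 9. seed(x: 37) => 37
% 10. raiseby(x: -29/10) => 341/10


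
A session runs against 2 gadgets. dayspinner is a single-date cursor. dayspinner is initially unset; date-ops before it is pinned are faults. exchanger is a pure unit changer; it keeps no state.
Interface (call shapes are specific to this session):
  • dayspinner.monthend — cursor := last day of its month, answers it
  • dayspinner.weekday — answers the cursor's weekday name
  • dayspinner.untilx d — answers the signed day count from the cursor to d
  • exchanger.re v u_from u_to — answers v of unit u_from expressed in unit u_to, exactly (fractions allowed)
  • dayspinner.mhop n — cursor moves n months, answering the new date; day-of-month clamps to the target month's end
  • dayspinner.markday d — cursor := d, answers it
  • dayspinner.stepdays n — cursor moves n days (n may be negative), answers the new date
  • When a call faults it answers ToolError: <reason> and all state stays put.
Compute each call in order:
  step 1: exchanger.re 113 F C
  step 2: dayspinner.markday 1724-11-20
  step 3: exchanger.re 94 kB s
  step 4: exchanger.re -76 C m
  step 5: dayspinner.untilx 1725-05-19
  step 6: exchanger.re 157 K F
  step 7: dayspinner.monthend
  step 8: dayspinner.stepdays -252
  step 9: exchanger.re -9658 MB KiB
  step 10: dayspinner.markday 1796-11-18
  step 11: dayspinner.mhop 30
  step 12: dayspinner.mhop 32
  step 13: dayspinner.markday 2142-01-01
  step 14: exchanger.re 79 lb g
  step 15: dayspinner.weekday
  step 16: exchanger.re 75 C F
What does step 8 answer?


// 1. re(v='113', u_from='F', u_to='C') ~> 45
// 2. markday(d='1724-11-20') ~> 1724-11-20
// 3. re(v='94', u_from='kB', u_to='s') ~> ToolError: incompatible units
// 4. re(v='-76', u_from='C', u_to='m') ~> ToolError: incompatible units
// 5. untilx(d='1725-05-19') ~> 180
// 6. re(v='157', u_from='K', u_to='F') ~> -17707/100
// 7. monthend() ~> 1724-11-30
// 8. stepdays(n='-252') ~> 1724-03-23
// 9. re(v='-9658', u_from='MB', u_to='KiB') ~> -75453125/8
// 10. markday(d='1796-11-18') ~> 1796-11-18
// 11. mhop(n='30') ~> 1799-05-18
// 12. mhop(n='32') ~> 1802-01-18
// 13. markday(d='2142-01-01') ~> 2142-01-01
// 14. re(v='79', u_from='lb', u_to='g') ~> 3583379723/100000
// 15. weekday() ~> Monday
// 16. re(v='75', u_from='C', u_to='F') ~> 167

Answer: 1724-03-23


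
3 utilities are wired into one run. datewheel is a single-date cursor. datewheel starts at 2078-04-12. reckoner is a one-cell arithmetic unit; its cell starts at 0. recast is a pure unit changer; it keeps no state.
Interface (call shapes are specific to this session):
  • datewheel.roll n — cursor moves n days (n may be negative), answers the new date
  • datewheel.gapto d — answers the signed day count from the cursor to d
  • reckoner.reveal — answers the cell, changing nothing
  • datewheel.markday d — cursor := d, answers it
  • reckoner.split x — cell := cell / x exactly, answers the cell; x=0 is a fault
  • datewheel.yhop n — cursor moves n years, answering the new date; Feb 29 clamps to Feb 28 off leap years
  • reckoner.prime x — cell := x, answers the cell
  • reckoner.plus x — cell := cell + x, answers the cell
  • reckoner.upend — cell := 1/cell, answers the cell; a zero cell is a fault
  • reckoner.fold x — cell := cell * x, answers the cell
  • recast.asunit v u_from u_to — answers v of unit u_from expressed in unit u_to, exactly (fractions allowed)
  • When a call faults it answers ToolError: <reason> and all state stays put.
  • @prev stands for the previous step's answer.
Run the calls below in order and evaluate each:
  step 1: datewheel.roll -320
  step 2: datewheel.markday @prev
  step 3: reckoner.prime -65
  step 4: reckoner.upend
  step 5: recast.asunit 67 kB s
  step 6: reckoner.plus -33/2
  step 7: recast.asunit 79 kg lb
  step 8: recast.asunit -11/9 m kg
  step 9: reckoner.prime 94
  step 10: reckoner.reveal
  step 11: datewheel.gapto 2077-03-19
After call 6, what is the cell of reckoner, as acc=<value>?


Answer: acc=-2147/130

Derivation:
>>> datewheel.roll n: -320
  2077-05-27
>>> datewheel.markday d: @prev
  2077-05-27
>>> reckoner.prime x: -65
  -65
>>> reckoner.upend
  -1/65
>>> recast.asunit v: 67 u_from: kB u_to: s
  ToolError: incompatible units
>>> reckoner.plus x: -33/2
  -2147/130
>>> recast.asunit v: 79 u_from: kg u_to: lb
  7900000000/45359237
>>> recast.asunit v: -11/9 u_from: m u_to: kg
  ToolError: incompatible units
>>> reckoner.prime x: 94
  94
>>> reckoner.reveal
  94
>>> datewheel.gapto d: 2077-03-19
  -69


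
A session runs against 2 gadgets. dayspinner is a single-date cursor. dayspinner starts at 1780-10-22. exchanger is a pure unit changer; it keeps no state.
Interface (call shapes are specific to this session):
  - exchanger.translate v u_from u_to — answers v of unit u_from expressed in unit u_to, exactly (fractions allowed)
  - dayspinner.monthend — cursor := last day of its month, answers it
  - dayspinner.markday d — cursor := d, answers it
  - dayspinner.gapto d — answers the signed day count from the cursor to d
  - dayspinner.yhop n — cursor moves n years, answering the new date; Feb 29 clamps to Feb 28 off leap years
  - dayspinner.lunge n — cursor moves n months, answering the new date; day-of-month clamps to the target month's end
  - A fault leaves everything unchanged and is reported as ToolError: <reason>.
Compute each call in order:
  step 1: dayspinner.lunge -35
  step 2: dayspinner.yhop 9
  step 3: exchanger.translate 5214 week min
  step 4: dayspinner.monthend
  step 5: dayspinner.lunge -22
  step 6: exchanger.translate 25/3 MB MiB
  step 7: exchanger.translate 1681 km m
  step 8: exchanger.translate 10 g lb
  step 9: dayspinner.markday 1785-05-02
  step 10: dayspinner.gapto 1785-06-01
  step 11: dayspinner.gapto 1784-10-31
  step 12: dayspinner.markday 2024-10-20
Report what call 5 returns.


>> dayspinner.lunge(n→-35)
<< 1777-11-22
>> dayspinner.yhop(n→9)
<< 1786-11-22
>> exchanger.translate(v→5214, u_from→week, u_to→min)
<< 52557120
>> dayspinner.monthend()
<< 1786-11-30
>> dayspinner.lunge(n→-22)
<< 1785-01-30
>> exchanger.translate(v→25/3, u_from→MB, u_to→MiB)
<< 390625/49152
>> exchanger.translate(v→1681, u_from→km, u_to→m)
<< 1681000
>> exchanger.translate(v→10, u_from→g, u_to→lb)
<< 1000000/45359237
>> dayspinner.markday(d→1785-05-02)
<< 1785-05-02
>> dayspinner.gapto(d→1785-06-01)
<< 30
>> dayspinner.gapto(d→1784-10-31)
<< -183
>> dayspinner.markday(d→2024-10-20)
<< 2024-10-20

Answer: 1785-01-30


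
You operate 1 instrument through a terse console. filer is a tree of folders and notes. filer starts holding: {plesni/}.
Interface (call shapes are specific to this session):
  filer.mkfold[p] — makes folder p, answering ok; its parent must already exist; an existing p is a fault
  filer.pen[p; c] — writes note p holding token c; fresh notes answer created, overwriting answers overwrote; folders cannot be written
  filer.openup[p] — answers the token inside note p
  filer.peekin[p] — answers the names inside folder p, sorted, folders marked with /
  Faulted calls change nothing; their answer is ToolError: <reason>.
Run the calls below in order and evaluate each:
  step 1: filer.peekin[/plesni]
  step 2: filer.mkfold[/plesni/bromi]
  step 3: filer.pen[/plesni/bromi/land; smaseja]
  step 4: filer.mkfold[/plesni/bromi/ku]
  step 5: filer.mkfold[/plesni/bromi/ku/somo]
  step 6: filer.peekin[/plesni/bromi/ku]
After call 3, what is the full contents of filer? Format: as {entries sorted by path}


~$ filer.peekin p→/plesni
= []
~$ filer.mkfold p→/plesni/bromi
= ok
~$ filer.pen p→/plesni/bromi/land c→smaseja
= created
~$ filer.mkfold p→/plesni/bromi/ku
= ok
~$ filer.mkfold p→/plesni/bromi/ku/somo
= ok
~$ filer.peekin p→/plesni/bromi/ku
= [somo/]

Answer: {plesni/, plesni/bromi/, plesni/bromi/land=smaseja}


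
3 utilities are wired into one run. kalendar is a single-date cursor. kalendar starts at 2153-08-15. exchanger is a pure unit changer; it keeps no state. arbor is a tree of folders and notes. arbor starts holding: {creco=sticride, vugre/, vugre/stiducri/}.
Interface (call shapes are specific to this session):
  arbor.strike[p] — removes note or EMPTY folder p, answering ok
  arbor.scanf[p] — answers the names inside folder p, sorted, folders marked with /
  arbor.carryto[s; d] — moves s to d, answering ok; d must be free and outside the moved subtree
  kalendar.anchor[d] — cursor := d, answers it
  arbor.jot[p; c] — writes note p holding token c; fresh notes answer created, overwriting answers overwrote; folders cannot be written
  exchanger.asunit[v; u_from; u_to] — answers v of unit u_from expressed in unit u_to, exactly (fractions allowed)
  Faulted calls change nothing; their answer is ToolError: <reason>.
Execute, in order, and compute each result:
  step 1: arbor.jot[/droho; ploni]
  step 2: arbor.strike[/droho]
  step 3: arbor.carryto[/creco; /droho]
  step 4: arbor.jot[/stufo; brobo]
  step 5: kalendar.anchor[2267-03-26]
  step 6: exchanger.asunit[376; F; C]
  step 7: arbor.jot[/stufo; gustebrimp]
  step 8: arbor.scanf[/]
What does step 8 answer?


Answer: [droho, stufo, vugre/]

Derivation:
! 1. arbor.jot(p→/droho, c→ploni) == created
! 2. arbor.strike(p→/droho) == ok
! 3. arbor.carryto(s→/creco, d→/droho) == ok
! 4. arbor.jot(p→/stufo, c→brobo) == created
! 5. kalendar.anchor(d→2267-03-26) == 2267-03-26
! 6. exchanger.asunit(v→376, u_from→F, u_to→C) == 1720/9
! 7. arbor.jot(p→/stufo, c→gustebrimp) == overwrote
! 8. arbor.scanf(p→/) == [droho, stufo, vugre/]


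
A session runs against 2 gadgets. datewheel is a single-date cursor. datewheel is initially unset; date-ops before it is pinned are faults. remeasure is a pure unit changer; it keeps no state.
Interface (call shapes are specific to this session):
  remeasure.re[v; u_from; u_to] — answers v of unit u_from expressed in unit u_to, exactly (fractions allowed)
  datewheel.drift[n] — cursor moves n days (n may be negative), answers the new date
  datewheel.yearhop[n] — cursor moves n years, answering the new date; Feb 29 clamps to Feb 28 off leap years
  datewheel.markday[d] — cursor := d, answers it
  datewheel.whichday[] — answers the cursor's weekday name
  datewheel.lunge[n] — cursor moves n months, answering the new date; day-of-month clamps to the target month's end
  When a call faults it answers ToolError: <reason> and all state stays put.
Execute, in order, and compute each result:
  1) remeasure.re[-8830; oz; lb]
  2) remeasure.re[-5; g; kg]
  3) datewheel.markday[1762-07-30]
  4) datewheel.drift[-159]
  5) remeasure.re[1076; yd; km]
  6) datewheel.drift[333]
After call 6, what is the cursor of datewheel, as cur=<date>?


$ remeasure.re v='-8830' u_from='oz' u_to='lb'
:: -4415/8
$ remeasure.re v='-5' u_from='g' u_to='kg'
:: -1/200
$ datewheel.markday d='1762-07-30'
:: 1762-07-30
$ datewheel.drift n='-159'
:: 1762-02-21
$ remeasure.re v='1076' u_from='yd' u_to='km'
:: 307467/312500
$ datewheel.drift n='333'
:: 1763-01-20

Answer: cur=1763-01-20


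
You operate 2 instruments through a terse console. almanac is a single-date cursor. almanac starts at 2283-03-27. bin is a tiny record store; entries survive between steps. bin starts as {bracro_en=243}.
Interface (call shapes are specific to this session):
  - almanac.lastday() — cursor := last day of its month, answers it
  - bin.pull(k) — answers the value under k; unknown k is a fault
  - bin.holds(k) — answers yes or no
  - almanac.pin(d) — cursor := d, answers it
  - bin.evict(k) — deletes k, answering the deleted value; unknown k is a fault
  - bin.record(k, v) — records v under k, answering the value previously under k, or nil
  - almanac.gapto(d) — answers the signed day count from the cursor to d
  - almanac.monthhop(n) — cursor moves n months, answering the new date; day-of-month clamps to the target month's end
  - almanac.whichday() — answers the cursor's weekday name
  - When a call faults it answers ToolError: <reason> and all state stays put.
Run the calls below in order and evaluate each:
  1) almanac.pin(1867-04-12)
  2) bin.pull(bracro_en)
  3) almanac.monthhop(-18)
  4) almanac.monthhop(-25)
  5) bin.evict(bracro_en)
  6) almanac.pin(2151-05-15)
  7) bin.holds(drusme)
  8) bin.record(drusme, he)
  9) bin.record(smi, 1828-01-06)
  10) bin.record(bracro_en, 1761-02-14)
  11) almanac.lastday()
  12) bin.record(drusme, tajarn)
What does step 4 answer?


Answer: 1863-09-12

Derivation:
Next I call almanac.pin(d→1867-04-12), → 1867-04-12.
I call bin.pull(k→bracro_en), which returns 243.
Invoking almanac.monthhop(n→-18), yielding 1865-10-12.
Now I run almanac.monthhop(n→-25), and get 1863-09-12.
Invoking bin.evict(k→bracro_en), and see 243.
I try almanac.pin(d→2151-05-15), → 2151-05-15.
Invoking bin.holds(k→drusme), which returns no.
Now I run bin.record(k→drusme, v→he), yielding nil.
Invoking bin.record(k→smi, v→1828-01-06), → nil.
I use bin.record(k→bracro_en, v→1761-02-14), and get nil.
I call almanac.lastday, and observe 2151-05-31.
I try bin.record(k→drusme, v→tajarn), yielding he.


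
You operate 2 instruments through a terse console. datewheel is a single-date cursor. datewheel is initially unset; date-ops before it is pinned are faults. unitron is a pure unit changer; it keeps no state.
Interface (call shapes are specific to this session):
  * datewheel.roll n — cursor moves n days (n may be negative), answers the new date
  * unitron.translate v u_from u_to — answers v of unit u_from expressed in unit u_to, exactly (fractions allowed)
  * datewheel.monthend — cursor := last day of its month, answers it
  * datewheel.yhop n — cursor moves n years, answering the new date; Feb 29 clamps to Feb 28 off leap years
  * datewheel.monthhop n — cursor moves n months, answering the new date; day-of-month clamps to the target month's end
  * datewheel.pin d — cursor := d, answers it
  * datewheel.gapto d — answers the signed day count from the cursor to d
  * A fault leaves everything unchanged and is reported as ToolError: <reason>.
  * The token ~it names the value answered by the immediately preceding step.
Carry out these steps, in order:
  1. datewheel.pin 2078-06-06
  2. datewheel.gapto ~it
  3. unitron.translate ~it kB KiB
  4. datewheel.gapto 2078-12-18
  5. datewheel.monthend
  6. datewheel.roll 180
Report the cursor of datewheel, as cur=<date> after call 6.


Answer: cur=2078-12-27

Derivation:
CALL datewheel.pin[d='2078-06-06']
RET  2078-06-06
CALL datewheel.gapto[d='~it']
RET  0
CALL unitron.translate[v='~it'; u_from='kB'; u_to='KiB']
RET  0
CALL datewheel.gapto[d='2078-12-18']
RET  195
CALL datewheel.monthend[]
RET  2078-06-30
CALL datewheel.roll[n='180']
RET  2078-12-27


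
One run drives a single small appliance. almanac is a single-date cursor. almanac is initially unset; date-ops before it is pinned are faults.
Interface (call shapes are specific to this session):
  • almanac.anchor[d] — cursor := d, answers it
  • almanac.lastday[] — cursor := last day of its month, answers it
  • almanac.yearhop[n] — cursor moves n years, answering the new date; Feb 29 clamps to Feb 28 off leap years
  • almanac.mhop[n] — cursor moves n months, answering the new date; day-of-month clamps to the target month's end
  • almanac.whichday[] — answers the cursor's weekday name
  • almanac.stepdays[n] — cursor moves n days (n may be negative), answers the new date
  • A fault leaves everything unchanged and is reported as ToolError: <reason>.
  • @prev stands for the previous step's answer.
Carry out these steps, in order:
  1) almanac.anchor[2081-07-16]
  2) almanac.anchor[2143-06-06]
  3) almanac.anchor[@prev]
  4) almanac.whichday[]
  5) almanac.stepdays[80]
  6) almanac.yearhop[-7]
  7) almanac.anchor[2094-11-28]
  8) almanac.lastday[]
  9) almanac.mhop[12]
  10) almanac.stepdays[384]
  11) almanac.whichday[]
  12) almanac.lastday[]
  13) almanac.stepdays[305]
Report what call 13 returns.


Answer: 2097-11-01

Derivation:
I use anchor(d: 2081-07-16), yielding 2081-07-16.
Next I call anchor(d: 2143-06-06), — result: 2143-06-06.
Next I call anchor(d: @prev), → 2143-06-06.
Next I call whichday: Thursday.
Using stepdays(n: 80), yielding 2143-08-25.
Next I call yearhop(n: -7), giving 2136-08-25.
Calling anchor(d: 2094-11-28), which returns 2094-11-28.
Then lastday(), giving 2094-11-30.
I use mhop(n: 12), — result: 2095-11-30.
I call stepdays(n: 384), which returns 2096-12-18.
Now I run whichday, giving Tuesday.
I try lastday(): 2096-12-31.
I run stepdays(n: 305), giving 2097-11-01.


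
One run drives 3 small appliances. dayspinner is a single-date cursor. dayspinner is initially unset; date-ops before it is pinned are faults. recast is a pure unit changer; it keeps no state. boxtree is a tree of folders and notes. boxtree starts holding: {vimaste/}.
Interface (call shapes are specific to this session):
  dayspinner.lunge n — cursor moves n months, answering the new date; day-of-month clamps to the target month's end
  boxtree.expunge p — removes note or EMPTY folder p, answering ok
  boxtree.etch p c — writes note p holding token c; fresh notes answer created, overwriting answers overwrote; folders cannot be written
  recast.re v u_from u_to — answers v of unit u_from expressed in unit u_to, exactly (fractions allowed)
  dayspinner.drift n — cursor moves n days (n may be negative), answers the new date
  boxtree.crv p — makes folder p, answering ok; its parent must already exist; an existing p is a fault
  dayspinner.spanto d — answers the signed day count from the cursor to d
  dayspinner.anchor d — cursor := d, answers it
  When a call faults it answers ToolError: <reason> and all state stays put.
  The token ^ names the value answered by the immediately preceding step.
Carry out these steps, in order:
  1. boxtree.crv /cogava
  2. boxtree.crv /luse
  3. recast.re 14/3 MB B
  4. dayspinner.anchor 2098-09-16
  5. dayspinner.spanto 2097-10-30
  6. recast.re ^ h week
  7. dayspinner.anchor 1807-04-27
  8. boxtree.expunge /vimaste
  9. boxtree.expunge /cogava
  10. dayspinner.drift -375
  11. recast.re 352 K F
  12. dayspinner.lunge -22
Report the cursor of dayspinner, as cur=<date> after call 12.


Answer: cur=1804-06-17

Derivation:
Invoking boxtree.crv passing p: /cogava, — result: ok.
I invoke boxtree.crv passing p: /luse: ok.
Using recast.re passing v: 14/3, u_from: MB, u_to: B, which returns 14000000/3.
I invoke dayspinner.anchor passing d: 2098-09-16, yielding 2098-09-16.
I invoke dayspinner.spanto passing d: 2097-10-30, and observe -321.
Using recast.re passing v: ^, u_from: h, u_to: week, → -107/56.
I use dayspinner.anchor passing d: 1807-04-27, and get 1807-04-27.
Now I run boxtree.expunge passing p: /vimaste, and observe ok.
I run boxtree.expunge passing p: /cogava, — result: ok.
Then dayspinner.drift passing n: -375: 1806-04-17.
Invoking recast.re passing v: 352, u_from: K, u_to: F, → 17393/100.
Calling dayspinner.lunge passing n: -22, — result: 1804-06-17.


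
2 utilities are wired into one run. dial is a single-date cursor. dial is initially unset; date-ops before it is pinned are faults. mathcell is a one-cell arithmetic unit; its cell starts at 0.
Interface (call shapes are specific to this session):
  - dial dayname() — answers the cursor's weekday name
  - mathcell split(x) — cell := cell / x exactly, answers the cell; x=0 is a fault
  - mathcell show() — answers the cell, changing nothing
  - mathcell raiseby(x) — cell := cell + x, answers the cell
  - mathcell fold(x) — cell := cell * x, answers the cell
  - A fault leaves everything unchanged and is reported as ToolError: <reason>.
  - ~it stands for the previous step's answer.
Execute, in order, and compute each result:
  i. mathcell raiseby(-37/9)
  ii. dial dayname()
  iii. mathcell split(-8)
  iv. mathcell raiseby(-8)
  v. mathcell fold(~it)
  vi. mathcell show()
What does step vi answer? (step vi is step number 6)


Act: mathcell raiseby[x: -37/9]
Obs: -37/9
Act: dial dayname[]
Obs: ToolError: no date set
Act: mathcell split[x: -8]
Obs: 37/72
Act: mathcell raiseby[x: -8]
Obs: -539/72
Act: mathcell fold[x: ~it]
Obs: 290521/5184
Act: mathcell show[]
Obs: 290521/5184

Answer: 290521/5184


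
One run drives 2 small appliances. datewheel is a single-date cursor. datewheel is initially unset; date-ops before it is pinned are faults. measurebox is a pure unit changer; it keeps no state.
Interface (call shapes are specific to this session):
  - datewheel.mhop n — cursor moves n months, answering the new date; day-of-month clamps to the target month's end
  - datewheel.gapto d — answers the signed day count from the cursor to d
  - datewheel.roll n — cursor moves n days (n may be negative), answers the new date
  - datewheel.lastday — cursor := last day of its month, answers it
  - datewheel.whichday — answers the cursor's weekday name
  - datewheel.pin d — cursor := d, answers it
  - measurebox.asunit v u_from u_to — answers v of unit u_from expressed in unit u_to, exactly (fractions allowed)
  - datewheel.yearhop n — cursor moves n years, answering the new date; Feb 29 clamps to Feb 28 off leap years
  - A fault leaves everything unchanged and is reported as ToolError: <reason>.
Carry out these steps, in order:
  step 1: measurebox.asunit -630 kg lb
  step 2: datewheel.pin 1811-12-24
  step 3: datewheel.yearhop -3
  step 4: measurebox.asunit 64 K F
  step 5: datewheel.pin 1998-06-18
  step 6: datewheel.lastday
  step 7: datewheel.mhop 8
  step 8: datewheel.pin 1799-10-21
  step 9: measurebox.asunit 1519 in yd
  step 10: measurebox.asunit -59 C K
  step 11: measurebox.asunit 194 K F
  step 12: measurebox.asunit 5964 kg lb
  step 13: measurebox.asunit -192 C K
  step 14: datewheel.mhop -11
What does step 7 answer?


Act: asunit[v→-630; u_from→kg; u_to→lb]
Obs: -9000000000/6479891
Act: pin[d→1811-12-24]
Obs: 1811-12-24
Act: yearhop[n→-3]
Obs: 1808-12-24
Act: asunit[v→64; u_from→K; u_to→F]
Obs: -34447/100
Act: pin[d→1998-06-18]
Obs: 1998-06-18
Act: lastday[]
Obs: 1998-06-30
Act: mhop[n→8]
Obs: 1999-02-28
Act: pin[d→1799-10-21]
Obs: 1799-10-21
Act: asunit[v→1519; u_from→in; u_to→yd]
Obs: 1519/36
Act: asunit[v→-59; u_from→C; u_to→K]
Obs: 4283/20
Act: asunit[v→194; u_from→K; u_to→F]
Obs: -11047/100
Act: asunit[v→5964; u_from→kg; u_to→lb]
Obs: 85200000000/6479891
Act: asunit[v→-192; u_from→C; u_to→K]
Obs: 1623/20
Act: mhop[n→-11]
Obs: 1798-11-21

Answer: 1999-02-28


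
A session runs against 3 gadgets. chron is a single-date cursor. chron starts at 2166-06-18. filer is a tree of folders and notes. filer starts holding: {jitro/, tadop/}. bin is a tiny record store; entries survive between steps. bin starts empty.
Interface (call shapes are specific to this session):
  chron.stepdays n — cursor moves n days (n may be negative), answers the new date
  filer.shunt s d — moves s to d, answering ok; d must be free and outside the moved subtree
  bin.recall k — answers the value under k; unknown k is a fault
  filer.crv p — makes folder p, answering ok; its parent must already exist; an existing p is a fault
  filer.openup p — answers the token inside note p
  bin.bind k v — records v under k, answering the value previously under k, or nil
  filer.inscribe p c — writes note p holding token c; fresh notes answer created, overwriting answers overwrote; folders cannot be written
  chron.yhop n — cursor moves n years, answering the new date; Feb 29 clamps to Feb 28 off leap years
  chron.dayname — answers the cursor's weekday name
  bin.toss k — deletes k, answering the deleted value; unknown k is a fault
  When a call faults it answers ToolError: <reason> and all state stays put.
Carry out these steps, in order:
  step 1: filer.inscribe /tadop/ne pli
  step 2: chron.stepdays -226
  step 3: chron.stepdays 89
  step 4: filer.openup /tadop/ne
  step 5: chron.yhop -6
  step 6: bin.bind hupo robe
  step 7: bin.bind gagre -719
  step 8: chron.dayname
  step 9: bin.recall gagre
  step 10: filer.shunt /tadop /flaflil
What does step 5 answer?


% filer.inscribe p=/tadop/ne c=pli
[out] created
% chron.stepdays n=-226
[out] 2165-11-04
% chron.stepdays n=89
[out] 2166-02-01
% filer.openup p=/tadop/ne
[out] pli
% chron.yhop n=-6
[out] 2160-02-01
% bin.bind k=hupo v=robe
[out] nil
% bin.bind k=gagre v=-719
[out] nil
% chron.dayname
[out] Friday
% bin.recall k=gagre
[out] -719
% filer.shunt s=/tadop d=/flaflil
[out] ok

Answer: 2160-02-01


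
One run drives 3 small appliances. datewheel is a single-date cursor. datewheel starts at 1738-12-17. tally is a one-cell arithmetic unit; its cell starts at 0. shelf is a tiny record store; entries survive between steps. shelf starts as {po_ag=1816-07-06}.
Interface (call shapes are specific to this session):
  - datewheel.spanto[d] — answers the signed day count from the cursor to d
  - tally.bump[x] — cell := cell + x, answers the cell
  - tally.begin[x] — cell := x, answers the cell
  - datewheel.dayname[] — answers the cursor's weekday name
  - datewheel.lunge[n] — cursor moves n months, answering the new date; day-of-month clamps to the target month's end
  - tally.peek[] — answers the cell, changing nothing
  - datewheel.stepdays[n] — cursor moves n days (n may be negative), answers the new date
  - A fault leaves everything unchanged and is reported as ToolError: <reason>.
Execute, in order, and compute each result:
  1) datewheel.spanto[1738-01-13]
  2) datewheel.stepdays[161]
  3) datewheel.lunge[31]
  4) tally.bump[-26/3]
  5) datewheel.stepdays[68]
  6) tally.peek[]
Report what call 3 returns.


I try datewheel.spanto with d: 1738-01-13, — result: -338.
Using datewheel.stepdays with n: 161, yielding 1739-05-27.
I run datewheel.lunge with n: 31: 1741-12-27.
Next I call tally.bump with x: -26/3, yielding -26/3.
Then datewheel.stepdays with n: 68, giving 1742-03-05.
I call tally.peek, and see -26/3.

Answer: 1741-12-27


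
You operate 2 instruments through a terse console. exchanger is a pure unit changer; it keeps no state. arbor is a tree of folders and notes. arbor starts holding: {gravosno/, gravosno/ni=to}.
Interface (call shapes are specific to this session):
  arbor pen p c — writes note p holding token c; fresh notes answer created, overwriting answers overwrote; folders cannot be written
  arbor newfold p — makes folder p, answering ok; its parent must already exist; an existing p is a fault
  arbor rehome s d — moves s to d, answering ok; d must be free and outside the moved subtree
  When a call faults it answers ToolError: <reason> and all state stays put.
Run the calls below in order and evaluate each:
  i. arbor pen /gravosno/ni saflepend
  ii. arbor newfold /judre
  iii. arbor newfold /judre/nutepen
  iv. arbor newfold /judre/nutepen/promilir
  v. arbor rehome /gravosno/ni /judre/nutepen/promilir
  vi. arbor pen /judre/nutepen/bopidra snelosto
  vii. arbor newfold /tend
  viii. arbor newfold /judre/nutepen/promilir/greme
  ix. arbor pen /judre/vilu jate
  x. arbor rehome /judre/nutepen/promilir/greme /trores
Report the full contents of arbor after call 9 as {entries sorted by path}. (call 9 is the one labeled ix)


Step: arbor pen[p: /gravosno/ni; c: saflepend]
Result: overwrote
Step: arbor newfold[p: /judre]
Result: ok
Step: arbor newfold[p: /judre/nutepen]
Result: ok
Step: arbor newfold[p: /judre/nutepen/promilir]
Result: ok
Step: arbor rehome[s: /gravosno/ni; d: /judre/nutepen/promilir]
Result: ToolError: exists
Step: arbor pen[p: /judre/nutepen/bopidra; c: snelosto]
Result: created
Step: arbor newfold[p: /tend]
Result: ok
Step: arbor newfold[p: /judre/nutepen/promilir/greme]
Result: ok
Step: arbor pen[p: /judre/vilu; c: jate]
Result: created
Step: arbor rehome[s: /judre/nutepen/promilir/greme; d: /trores]
Result: ok

Answer: {gravosno/, gravosno/ni=saflepend, judre/, judre/nutepen/, judre/nutepen/bopidra=snelosto, judre/nutepen/promilir/, judre/nutepen/promilir/greme/, judre/vilu=jate, tend/}


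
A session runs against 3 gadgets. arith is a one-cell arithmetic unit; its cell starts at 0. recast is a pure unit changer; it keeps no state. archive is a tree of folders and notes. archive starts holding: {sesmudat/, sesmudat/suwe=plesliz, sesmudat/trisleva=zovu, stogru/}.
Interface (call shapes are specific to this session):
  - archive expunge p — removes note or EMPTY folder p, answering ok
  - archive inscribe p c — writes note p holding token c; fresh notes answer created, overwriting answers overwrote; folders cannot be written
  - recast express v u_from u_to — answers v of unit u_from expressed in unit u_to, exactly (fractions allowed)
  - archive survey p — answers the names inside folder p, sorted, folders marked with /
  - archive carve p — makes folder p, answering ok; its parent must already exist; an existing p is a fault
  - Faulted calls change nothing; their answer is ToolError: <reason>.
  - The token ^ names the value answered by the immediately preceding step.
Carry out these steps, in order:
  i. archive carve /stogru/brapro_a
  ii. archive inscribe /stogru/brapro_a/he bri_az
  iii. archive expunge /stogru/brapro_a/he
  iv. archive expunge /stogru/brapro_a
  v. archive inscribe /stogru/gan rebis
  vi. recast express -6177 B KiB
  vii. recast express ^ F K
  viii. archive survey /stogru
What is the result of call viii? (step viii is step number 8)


Answer: [gan]

Derivation:
% 1. archive carve(p→/stogru/brapro_a) : ok
% 2. archive inscribe(p→/stogru/brapro_a/he, c→bri_az) : created
% 3. archive expunge(p→/stogru/brapro_a/he) : ok
% 4. archive expunge(p→/stogru/brapro_a) : ok
% 5. archive inscribe(p→/stogru/gan, c→rebis) : created
% 6. recast express(v→-6177, u_from→B, u_to→KiB) : -6177/1024
% 7. recast express(v→^, u_from→F, u_to→K) : 11613127/46080
% 8. archive survey(p→/stogru) : [gan]


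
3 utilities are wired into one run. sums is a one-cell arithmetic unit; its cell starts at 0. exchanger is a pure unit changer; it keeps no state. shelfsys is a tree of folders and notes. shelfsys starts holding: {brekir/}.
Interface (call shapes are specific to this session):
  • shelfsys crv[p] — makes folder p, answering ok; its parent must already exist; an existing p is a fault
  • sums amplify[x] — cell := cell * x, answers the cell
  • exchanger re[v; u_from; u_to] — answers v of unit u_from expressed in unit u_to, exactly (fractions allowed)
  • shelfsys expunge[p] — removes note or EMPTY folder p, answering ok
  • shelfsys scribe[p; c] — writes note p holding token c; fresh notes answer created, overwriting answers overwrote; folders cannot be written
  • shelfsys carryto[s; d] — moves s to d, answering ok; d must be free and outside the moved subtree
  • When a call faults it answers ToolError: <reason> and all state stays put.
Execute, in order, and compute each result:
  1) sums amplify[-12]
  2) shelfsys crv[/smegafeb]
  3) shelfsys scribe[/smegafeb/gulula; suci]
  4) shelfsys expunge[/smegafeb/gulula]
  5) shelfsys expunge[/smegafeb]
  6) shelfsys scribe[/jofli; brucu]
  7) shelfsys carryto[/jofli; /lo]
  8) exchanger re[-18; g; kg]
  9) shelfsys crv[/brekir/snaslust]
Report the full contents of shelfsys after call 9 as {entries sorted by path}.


>> sums amplify(x→-12)
<< 0
>> shelfsys crv(p→/smegafeb)
<< ok
>> shelfsys scribe(p→/smegafeb/gulula, c→suci)
<< created
>> shelfsys expunge(p→/smegafeb/gulula)
<< ok
>> shelfsys expunge(p→/smegafeb)
<< ok
>> shelfsys scribe(p→/jofli, c→brucu)
<< created
>> shelfsys carryto(s→/jofli, d→/lo)
<< ok
>> exchanger re(v→-18, u_from→g, u_to→kg)
<< -9/500
>> shelfsys crv(p→/brekir/snaslust)
<< ok

Answer: {brekir/, brekir/snaslust/, lo=brucu}


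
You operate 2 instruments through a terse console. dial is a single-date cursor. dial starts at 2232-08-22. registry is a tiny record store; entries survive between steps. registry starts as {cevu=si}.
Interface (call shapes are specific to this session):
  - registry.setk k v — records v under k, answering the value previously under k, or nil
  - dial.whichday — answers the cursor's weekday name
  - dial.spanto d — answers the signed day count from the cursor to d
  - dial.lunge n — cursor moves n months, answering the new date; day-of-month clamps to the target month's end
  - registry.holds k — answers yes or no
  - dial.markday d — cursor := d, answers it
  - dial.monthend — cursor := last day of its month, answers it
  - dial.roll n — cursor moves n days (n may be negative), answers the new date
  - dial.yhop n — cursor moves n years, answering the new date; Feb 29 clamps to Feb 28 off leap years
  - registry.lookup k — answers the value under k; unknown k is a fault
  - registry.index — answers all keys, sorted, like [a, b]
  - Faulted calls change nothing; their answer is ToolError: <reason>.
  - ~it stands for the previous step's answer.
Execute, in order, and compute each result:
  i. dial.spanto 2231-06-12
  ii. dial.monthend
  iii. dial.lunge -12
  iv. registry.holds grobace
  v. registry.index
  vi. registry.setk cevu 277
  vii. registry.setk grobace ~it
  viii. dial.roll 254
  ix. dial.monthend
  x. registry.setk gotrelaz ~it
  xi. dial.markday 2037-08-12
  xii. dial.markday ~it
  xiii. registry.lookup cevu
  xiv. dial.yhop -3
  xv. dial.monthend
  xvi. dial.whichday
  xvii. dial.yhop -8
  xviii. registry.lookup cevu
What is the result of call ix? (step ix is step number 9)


>>> dial.spanto d='2231-06-12'
= -437
>>> dial.monthend
= 2232-08-31
>>> dial.lunge n='-12'
= 2231-08-31
>>> registry.holds k='grobace'
= no
>>> registry.index
= [cevu]
>>> registry.setk k='cevu' v='277'
= si
>>> registry.setk k='grobace' v='~it'
= nil
>>> dial.roll n='254'
= 2232-05-11
>>> dial.monthend
= 2232-05-31
>>> registry.setk k='gotrelaz' v='~it'
= nil
>>> dial.markday d='2037-08-12'
= 2037-08-12
>>> dial.markday d='~it'
= 2037-08-12
>>> registry.lookup k='cevu'
= 277
>>> dial.yhop n='-3'
= 2034-08-12
>>> dial.monthend
= 2034-08-31
>>> dial.whichday
= Thursday
>>> dial.yhop n='-8'
= 2026-08-31
>>> registry.lookup k='cevu'
= 277

Answer: 2232-05-31


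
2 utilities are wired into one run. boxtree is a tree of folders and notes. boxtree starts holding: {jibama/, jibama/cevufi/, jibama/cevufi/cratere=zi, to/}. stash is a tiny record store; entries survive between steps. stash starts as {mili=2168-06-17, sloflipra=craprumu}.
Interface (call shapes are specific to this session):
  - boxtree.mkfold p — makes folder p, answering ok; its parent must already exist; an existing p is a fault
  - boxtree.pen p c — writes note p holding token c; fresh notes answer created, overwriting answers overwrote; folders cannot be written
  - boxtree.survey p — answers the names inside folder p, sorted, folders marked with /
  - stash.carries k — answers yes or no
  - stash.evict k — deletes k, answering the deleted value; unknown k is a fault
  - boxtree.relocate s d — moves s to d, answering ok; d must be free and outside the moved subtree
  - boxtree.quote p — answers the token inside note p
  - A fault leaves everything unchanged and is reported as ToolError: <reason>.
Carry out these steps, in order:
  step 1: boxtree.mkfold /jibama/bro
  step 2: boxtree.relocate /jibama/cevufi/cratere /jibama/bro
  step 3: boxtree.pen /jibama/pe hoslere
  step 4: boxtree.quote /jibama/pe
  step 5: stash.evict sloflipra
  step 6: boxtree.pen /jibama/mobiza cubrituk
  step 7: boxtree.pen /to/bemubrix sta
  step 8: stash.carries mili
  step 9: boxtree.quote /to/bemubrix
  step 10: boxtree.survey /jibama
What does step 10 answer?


Answer: [bro/, cevufi/, mobiza, pe]

Derivation:
$ boxtree.mkfold p='/jibama/bro'
:: ok
$ boxtree.relocate s='/jibama/cevufi/cratere' d='/jibama/bro'
:: ToolError: exists
$ boxtree.pen p='/jibama/pe' c='hoslere'
:: created
$ boxtree.quote p='/jibama/pe'
:: hoslere
$ stash.evict k='sloflipra'
:: craprumu
$ boxtree.pen p='/jibama/mobiza' c='cubrituk'
:: created
$ boxtree.pen p='/to/bemubrix' c='sta'
:: created
$ stash.carries k='mili'
:: yes
$ boxtree.quote p='/to/bemubrix'
:: sta
$ boxtree.survey p='/jibama'
:: [bro/, cevufi/, mobiza, pe]
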